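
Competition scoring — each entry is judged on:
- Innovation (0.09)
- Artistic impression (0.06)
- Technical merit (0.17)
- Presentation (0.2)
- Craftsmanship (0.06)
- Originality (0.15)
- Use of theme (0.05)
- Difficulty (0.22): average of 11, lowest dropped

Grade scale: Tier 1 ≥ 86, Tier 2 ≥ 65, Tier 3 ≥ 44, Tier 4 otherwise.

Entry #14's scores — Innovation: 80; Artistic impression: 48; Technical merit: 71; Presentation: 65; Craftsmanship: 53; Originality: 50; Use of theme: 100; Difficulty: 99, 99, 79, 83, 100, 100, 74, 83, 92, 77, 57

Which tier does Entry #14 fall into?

Difficulty: drop 57 → average of remaining 10 = 886/10 = 88.6
Weighted total:
  Innovation 80 × 0.09 = 7.2
  Artistic impression 48 × 0.06 = 2.88
  Technical merit 71 × 0.17 = 12.07
  Presentation 65 × 0.2 = 13
  Craftsmanship 53 × 0.06 = 3.18
  Originality 50 × 0.15 = 7.5
  Use of theme 100 × 0.05 = 5
  Difficulty 88.6 × 0.22 = 19.492
Sum = 70.322
70.322 is ≥ 65 and < 86 → Tier 2

Tier 2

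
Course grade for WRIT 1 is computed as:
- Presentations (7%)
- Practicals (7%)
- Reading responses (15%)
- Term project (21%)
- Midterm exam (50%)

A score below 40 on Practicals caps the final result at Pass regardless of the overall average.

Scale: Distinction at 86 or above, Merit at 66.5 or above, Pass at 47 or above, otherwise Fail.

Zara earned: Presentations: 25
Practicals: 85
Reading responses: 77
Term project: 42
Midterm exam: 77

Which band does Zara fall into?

Practicals score 85 ≥ 40: minimum met.
Weighted total:
  Presentations 25 × 0.07 = 1.75
  Practicals 85 × 0.07 = 5.95
  Reading responses 77 × 0.15 = 11.55
  Term project 42 × 0.21 = 8.82
  Midterm exam 77 × 0.5 = 38.5
Sum = 66.57
66.57 is ≥ 66.5 and < 86 → Merit

Merit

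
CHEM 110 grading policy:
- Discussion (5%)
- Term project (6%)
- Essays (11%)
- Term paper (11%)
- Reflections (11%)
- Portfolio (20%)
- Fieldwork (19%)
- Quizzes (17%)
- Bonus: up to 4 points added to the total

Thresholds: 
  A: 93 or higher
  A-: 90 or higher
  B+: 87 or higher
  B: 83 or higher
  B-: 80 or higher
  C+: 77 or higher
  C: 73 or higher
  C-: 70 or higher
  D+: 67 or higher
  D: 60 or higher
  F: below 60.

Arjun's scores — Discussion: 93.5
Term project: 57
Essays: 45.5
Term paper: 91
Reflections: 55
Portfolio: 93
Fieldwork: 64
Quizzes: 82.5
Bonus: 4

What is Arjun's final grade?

Weighted total:
  Discussion 93.5 × 0.05 = 4.675
  Term project 57 × 0.06 = 3.42
  Essays 45.5 × 0.11 = 5.005
  Term paper 91 × 0.11 = 10.01
  Reflections 55 × 0.11 = 6.05
  Portfolio 93 × 0.2 = 18.6
  Fieldwork 64 × 0.19 = 12.16
  Quizzes 82.5 × 0.17 = 14.025
Sum = 73.945
Bonus: 73.945 + 4 = 77.945
77.945 is ≥ 77 and < 80 → C+

C+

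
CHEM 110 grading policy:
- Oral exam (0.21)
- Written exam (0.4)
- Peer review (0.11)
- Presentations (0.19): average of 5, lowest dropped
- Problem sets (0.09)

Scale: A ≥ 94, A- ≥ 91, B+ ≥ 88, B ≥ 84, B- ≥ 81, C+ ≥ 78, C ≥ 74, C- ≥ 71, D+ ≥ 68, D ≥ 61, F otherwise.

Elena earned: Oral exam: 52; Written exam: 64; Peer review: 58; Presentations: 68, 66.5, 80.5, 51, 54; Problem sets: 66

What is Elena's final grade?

Presentations: drop 51 → average of remaining 4 = 269/4 = 67.25
Weighted total:
  Oral exam 52 × 0.21 = 10.92
  Written exam 64 × 0.4 = 25.6
  Peer review 58 × 0.11 = 6.38
  Presentations 67.25 × 0.19 = 12.7775
  Problem sets 66 × 0.09 = 5.94
Sum = 61.6175
61.6175 is ≥ 61 and < 68 → D

D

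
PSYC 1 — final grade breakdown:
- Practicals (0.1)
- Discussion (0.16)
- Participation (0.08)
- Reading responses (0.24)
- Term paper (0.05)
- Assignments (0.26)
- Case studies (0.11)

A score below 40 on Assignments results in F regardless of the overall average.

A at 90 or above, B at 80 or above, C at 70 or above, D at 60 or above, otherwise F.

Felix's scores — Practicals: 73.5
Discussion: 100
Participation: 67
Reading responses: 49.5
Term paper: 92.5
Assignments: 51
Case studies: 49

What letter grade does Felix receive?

D

Assignments score 51 ≥ 40: minimum met.
Weighted total:
  Practicals 73.5 × 0.1 = 7.35
  Discussion 100 × 0.16 = 16
  Participation 67 × 0.08 = 5.36
  Reading responses 49.5 × 0.24 = 11.88
  Term paper 92.5 × 0.05 = 4.625
  Assignments 51 × 0.26 = 13.26
  Case studies 49 × 0.11 = 5.39
Sum = 63.865
63.865 is ≥ 60 and < 70 → D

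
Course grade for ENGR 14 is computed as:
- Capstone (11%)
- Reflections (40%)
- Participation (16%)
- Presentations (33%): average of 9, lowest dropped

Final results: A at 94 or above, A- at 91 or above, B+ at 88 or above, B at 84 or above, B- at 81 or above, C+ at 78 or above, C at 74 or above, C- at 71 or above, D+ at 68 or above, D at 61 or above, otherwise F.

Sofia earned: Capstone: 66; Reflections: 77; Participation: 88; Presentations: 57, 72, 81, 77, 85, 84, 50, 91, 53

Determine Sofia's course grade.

C

Presentations: drop 50 → average of remaining 8 = 600/8 = 75
Weighted total:
  Capstone 66 × 0.11 = 7.26
  Reflections 77 × 0.4 = 30.8
  Participation 88 × 0.16 = 14.08
  Presentations 75 × 0.33 = 24.75
Sum = 76.89
76.89 is ≥ 74 and < 78 → C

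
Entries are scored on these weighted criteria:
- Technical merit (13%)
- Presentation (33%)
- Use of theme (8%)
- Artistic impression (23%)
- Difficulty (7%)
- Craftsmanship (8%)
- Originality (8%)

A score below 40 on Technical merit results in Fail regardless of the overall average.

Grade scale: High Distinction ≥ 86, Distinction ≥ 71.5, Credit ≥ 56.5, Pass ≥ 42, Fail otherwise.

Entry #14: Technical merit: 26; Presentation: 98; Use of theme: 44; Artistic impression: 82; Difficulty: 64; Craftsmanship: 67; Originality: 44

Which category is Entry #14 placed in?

Fail

Technical merit score 26 < 40: minimum not met.
Weighted total:
  Technical merit 26 × 0.13 = 3.38
  Presentation 98 × 0.33 = 32.34
  Use of theme 44 × 0.08 = 3.52
  Artistic impression 82 × 0.23 = 18.86
  Difficulty 64 × 0.07 = 4.48
  Craftsmanship 67 × 0.08 = 5.36
  Originality 44 × 0.08 = 3.52
Sum = 71.46
Because the Technical merit minimum was not met, the result is Fail.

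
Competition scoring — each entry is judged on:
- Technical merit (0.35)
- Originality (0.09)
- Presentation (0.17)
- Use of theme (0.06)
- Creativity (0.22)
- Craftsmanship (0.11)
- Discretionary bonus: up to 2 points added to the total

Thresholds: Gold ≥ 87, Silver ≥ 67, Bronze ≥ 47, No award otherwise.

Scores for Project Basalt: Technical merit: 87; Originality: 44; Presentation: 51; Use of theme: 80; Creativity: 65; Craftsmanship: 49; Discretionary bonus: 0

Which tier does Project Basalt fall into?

Silver

Weighted total:
  Technical merit 87 × 0.35 = 30.45
  Originality 44 × 0.09 = 3.96
  Presentation 51 × 0.17 = 8.67
  Use of theme 80 × 0.06 = 4.8
  Creativity 65 × 0.22 = 14.3
  Craftsmanship 49 × 0.11 = 5.39
Sum = 67.57
Discretionary bonus: 67.57 + 0 = 67.57
67.57 is ≥ 67 and < 87 → Silver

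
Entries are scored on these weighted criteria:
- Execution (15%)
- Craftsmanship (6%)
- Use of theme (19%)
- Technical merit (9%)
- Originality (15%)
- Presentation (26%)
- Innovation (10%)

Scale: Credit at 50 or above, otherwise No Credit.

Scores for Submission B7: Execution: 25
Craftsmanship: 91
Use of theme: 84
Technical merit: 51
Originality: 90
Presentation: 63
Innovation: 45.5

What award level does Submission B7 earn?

Credit

Weighted total:
  Execution 25 × 0.15 = 3.75
  Craftsmanship 91 × 0.06 = 5.46
  Use of theme 84 × 0.19 = 15.96
  Technical merit 51 × 0.09 = 4.59
  Originality 90 × 0.15 = 13.5
  Presentation 63 × 0.26 = 16.38
  Innovation 45.5 × 0.1 = 4.55
Sum = 64.19
64.19 ≥ 50 → Credit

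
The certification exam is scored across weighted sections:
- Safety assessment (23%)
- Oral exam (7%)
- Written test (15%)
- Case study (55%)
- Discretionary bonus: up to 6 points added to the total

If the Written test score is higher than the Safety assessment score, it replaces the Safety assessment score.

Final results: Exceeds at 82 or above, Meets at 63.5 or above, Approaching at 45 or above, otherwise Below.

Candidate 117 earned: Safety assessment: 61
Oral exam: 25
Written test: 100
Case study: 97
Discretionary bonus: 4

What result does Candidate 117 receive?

Written test (100) > Safety assessment (61), so Safety assessment counts as 100.
Weighted total:
  Safety assessment 100 × 0.23 = 23
  Oral exam 25 × 0.07 = 1.75
  Written test 100 × 0.15 = 15
  Case study 97 × 0.55 = 53.35
Sum = 93.1
Discretionary bonus: 93.1 + 4 = 97.1
97.1 ≥ 82 → Exceeds

Exceeds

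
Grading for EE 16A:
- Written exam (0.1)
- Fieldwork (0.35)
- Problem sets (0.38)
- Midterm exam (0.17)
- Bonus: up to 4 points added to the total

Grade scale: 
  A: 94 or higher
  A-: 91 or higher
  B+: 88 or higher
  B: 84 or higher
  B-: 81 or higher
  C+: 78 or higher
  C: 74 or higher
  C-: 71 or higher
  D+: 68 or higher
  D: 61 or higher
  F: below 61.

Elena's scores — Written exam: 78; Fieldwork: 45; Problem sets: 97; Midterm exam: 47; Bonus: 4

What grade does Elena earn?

Weighted total:
  Written exam 78 × 0.1 = 7.8
  Fieldwork 45 × 0.35 = 15.75
  Problem sets 97 × 0.38 = 36.86
  Midterm exam 47 × 0.17 = 7.99
Sum = 68.4
Bonus: 68.4 + 4 = 72.4
72.4 is ≥ 71 and < 74 → C-

C-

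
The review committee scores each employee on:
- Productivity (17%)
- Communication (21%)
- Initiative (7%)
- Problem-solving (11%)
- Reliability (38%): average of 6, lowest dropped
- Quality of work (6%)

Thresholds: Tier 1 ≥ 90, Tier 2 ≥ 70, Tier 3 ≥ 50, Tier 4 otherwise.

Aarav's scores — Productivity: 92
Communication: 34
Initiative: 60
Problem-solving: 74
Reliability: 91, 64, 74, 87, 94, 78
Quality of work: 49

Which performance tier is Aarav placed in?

Tier 2

Reliability: drop 64 → average of remaining 5 = 424/5 = 84.8
Weighted total:
  Productivity 92 × 0.17 = 15.64
  Communication 34 × 0.21 = 7.14
  Initiative 60 × 0.07 = 4.2
  Problem-solving 74 × 0.11 = 8.14
  Reliability 84.8 × 0.38 = 32.224
  Quality of work 49 × 0.06 = 2.94
Sum = 70.284
70.284 is ≥ 70 and < 90 → Tier 2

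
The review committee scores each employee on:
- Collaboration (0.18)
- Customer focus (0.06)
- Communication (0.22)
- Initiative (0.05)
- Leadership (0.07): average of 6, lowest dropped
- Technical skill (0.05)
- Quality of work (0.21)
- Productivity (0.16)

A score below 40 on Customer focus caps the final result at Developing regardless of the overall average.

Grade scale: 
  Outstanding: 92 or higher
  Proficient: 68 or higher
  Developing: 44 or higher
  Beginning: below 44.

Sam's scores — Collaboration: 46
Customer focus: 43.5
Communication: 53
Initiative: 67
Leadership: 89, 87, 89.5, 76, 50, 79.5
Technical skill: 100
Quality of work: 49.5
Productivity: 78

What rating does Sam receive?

Leadership: drop 50 → average of remaining 5 = 421/5 = 84.2
Customer focus score 43.5 ≥ 40: minimum met.
Weighted total:
  Collaboration 46 × 0.18 = 8.28
  Customer focus 43.5 × 0.06 = 2.61
  Communication 53 × 0.22 = 11.66
  Initiative 67 × 0.05 = 3.35
  Leadership 84.2 × 0.07 = 5.894
  Technical skill 100 × 0.05 = 5
  Quality of work 49.5 × 0.21 = 10.395
  Productivity 78 × 0.16 = 12.48
Sum = 59.669
59.669 is ≥ 44 and < 68 → Developing

Developing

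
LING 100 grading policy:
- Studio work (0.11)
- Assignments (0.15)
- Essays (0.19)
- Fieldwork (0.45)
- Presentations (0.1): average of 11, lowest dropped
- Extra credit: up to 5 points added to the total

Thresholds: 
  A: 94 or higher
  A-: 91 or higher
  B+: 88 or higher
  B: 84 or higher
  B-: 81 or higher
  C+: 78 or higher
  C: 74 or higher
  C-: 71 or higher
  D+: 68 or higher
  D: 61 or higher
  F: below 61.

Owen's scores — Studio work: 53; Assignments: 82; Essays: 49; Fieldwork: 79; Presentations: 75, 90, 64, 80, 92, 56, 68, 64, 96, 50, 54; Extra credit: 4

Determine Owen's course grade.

C

Presentations: drop 50 → average of remaining 10 = 739/10 = 73.9
Weighted total:
  Studio work 53 × 0.11 = 5.83
  Assignments 82 × 0.15 = 12.3
  Essays 49 × 0.19 = 9.31
  Fieldwork 79 × 0.45 = 35.55
  Presentations 73.9 × 0.1 = 7.39
Sum = 70.38
Extra credit: 70.38 + 4 = 74.38
74.38 is ≥ 74 and < 78 → C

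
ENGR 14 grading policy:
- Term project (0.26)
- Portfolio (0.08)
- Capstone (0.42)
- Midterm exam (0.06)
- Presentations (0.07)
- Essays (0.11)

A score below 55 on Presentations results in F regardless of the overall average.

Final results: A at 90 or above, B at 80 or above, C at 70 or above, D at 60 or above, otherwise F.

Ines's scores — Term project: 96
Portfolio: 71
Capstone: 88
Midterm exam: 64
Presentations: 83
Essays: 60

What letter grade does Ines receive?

B

Presentations score 83 ≥ 55: minimum met.
Weighted total:
  Term project 96 × 0.26 = 24.96
  Portfolio 71 × 0.08 = 5.68
  Capstone 88 × 0.42 = 36.96
  Midterm exam 64 × 0.06 = 3.84
  Presentations 83 × 0.07 = 5.81
  Essays 60 × 0.11 = 6.6
Sum = 83.85
83.85 is ≥ 80 and < 90 → B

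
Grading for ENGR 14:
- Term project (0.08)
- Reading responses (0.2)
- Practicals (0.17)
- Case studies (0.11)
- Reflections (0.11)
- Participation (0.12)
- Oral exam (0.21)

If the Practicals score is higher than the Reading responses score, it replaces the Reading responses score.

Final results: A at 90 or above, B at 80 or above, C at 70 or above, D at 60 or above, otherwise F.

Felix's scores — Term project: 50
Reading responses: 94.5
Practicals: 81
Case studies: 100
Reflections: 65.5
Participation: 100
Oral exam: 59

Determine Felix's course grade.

Practicals (81) ≤ Reading responses (94.5), so Reading responses stays at 94.5.
Weighted total:
  Term project 50 × 0.08 = 4
  Reading responses 94.5 × 0.2 = 18.9
  Practicals 81 × 0.17 = 13.77
  Case studies 100 × 0.11 = 11
  Reflections 65.5 × 0.11 = 7.205
  Participation 100 × 0.12 = 12
  Oral exam 59 × 0.21 = 12.39
Sum = 79.265
79.265 is ≥ 70 and < 80 → C

C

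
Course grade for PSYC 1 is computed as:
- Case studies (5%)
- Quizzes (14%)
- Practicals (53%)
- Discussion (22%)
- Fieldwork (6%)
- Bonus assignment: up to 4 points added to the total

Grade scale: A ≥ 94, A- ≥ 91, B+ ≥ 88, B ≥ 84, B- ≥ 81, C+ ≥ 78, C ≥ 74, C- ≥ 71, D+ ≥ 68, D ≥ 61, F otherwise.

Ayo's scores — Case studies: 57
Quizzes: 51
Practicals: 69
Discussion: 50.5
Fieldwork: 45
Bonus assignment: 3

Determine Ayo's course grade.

D

Weighted total:
  Case studies 57 × 0.05 = 2.85
  Quizzes 51 × 0.14 = 7.14
  Practicals 69 × 0.53 = 36.57
  Discussion 50.5 × 0.22 = 11.11
  Fieldwork 45 × 0.06 = 2.7
Sum = 60.37
Bonus assignment: 60.37 + 3 = 63.37
63.37 is ≥ 61 and < 68 → D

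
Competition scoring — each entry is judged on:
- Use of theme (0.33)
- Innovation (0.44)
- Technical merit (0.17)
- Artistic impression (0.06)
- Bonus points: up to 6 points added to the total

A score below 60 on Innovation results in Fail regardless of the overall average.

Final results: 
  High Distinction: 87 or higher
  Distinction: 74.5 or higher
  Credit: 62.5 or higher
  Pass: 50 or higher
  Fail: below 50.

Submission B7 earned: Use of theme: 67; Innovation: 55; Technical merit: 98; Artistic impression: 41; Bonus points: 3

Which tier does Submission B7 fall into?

Innovation score 55 < 60: minimum not met.
Weighted total:
  Use of theme 67 × 0.33 = 22.11
  Innovation 55 × 0.44 = 24.2
  Technical merit 98 × 0.17 = 16.66
  Artistic impression 41 × 0.06 = 2.46
Sum = 65.43
Bonus points: 65.43 + 3 = 68.43
Because the Innovation minimum was not met, the result is Fail.

Fail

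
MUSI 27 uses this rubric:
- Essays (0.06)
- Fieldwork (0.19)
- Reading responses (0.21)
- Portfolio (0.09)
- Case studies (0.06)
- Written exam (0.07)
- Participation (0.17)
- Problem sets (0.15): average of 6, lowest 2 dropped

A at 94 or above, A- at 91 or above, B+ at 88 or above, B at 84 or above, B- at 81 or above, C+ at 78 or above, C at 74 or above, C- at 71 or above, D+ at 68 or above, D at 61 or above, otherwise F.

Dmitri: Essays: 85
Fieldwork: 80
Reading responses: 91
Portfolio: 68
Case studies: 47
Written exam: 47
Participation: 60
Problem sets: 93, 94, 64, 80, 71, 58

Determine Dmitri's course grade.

C

Problem sets: drop 58, 64 → average of remaining 4 = 338/4 = 84.5
Weighted total:
  Essays 85 × 0.06 = 5.1
  Fieldwork 80 × 0.19 = 15.2
  Reading responses 91 × 0.21 = 19.11
  Portfolio 68 × 0.09 = 6.12
  Case studies 47 × 0.06 = 2.82
  Written exam 47 × 0.07 = 3.29
  Participation 60 × 0.17 = 10.2
  Problem sets 84.5 × 0.15 = 12.675
Sum = 74.515
74.515 is ≥ 74 and < 78 → C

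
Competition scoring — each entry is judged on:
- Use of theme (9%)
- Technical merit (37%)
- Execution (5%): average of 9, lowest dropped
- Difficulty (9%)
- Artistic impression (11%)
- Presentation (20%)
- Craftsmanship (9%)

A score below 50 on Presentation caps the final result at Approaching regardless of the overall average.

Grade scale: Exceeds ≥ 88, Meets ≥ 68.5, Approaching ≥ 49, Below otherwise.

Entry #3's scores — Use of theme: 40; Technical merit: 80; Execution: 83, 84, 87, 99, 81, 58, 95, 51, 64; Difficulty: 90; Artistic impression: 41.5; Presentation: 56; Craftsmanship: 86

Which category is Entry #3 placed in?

Execution: drop 51 → average of remaining 8 = 651/8 = 81.375
Presentation score 56 ≥ 50: minimum met.
Weighted total:
  Use of theme 40 × 0.09 = 3.6
  Technical merit 80 × 0.37 = 29.6
  Execution 81.375 × 0.05 = 4.06875
  Difficulty 90 × 0.09 = 8.1
  Artistic impression 41.5 × 0.11 = 4.565
  Presentation 56 × 0.2 = 11.2
  Craftsmanship 86 × 0.09 = 7.74
Sum = 68.87375
68.87375 is ≥ 68.5 and < 88 → Meets

Meets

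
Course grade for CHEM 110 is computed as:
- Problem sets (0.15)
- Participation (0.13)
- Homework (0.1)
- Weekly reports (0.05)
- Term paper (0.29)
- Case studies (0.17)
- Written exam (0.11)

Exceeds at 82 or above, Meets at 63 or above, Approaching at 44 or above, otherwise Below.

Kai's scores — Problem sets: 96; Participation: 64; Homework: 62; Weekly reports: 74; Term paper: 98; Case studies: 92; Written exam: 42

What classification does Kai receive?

Weighted total:
  Problem sets 96 × 0.15 = 14.4
  Participation 64 × 0.13 = 8.32
  Homework 62 × 0.1 = 6.2
  Weekly reports 74 × 0.05 = 3.7
  Term paper 98 × 0.29 = 28.42
  Case studies 92 × 0.17 = 15.64
  Written exam 42 × 0.11 = 4.62
Sum = 81.3
81.3 is ≥ 63 and < 82 → Meets

Meets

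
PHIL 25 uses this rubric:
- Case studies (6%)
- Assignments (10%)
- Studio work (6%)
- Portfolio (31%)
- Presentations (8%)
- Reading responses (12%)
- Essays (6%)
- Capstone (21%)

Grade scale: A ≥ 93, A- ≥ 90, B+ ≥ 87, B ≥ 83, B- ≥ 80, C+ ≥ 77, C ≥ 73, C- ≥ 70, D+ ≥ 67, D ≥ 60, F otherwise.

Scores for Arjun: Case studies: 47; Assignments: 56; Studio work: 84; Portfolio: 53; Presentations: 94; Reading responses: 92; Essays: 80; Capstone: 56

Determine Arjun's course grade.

Weighted total:
  Case studies 47 × 0.06 = 2.82
  Assignments 56 × 0.1 = 5.6
  Studio work 84 × 0.06 = 5.04
  Portfolio 53 × 0.31 = 16.43
  Presentations 94 × 0.08 = 7.52
  Reading responses 92 × 0.12 = 11.04
  Essays 80 × 0.06 = 4.8
  Capstone 56 × 0.21 = 11.76
Sum = 65.01
65.01 is ≥ 60 and < 67 → D

D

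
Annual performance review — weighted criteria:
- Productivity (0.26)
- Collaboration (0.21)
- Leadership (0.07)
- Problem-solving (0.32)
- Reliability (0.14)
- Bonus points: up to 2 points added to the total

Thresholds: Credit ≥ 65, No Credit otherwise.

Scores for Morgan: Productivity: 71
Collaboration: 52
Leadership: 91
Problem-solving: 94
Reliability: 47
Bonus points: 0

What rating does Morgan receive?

Weighted total:
  Productivity 71 × 0.26 = 18.46
  Collaboration 52 × 0.21 = 10.92
  Leadership 91 × 0.07 = 6.37
  Problem-solving 94 × 0.32 = 30.08
  Reliability 47 × 0.14 = 6.58
Sum = 72.41
Bonus points: 72.41 + 0 = 72.41
72.41 ≥ 65 → Credit

Credit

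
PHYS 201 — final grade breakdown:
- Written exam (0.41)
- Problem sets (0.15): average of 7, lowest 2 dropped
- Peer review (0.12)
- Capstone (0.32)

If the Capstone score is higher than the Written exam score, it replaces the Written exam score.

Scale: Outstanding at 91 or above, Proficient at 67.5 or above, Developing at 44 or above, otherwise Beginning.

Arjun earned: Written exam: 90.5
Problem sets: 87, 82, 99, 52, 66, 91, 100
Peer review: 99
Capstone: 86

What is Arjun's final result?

Problem sets: drop 52, 66 → average of remaining 5 = 459/5 = 91.8
Capstone (86) ≤ Written exam (90.5), so Written exam stays at 90.5.
Weighted total:
  Written exam 90.5 × 0.41 = 37.105
  Problem sets 91.8 × 0.15 = 13.77
  Peer review 99 × 0.12 = 11.88
  Capstone 86 × 0.32 = 27.52
Sum = 90.275
90.275 is ≥ 67.5 and < 91 → Proficient

Proficient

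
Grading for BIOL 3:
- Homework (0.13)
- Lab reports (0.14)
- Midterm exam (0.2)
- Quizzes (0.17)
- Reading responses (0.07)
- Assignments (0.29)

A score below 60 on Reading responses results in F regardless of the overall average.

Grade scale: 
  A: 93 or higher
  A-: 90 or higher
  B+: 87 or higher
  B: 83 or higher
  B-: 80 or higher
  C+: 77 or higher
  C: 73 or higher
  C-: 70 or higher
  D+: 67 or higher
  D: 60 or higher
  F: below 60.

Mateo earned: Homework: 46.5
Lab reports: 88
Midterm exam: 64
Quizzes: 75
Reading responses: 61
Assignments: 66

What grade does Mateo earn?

Reading responses score 61 ≥ 60: minimum met.
Weighted total:
  Homework 46.5 × 0.13 = 6.045
  Lab reports 88 × 0.14 = 12.32
  Midterm exam 64 × 0.2 = 12.8
  Quizzes 75 × 0.17 = 12.75
  Reading responses 61 × 0.07 = 4.27
  Assignments 66 × 0.29 = 19.14
Sum = 67.325
67.325 is ≥ 67 and < 70 → D+

D+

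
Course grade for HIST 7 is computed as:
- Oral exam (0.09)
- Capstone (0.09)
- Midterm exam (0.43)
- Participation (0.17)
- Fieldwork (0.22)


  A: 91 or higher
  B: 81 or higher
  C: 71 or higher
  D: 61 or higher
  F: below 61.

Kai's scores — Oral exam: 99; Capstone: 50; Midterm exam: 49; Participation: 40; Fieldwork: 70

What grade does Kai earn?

F

Weighted total:
  Oral exam 99 × 0.09 = 8.91
  Capstone 50 × 0.09 = 4.5
  Midterm exam 49 × 0.43 = 21.07
  Participation 40 × 0.17 = 6.8
  Fieldwork 70 × 0.22 = 15.4
Sum = 56.68
56.68 < 61 → F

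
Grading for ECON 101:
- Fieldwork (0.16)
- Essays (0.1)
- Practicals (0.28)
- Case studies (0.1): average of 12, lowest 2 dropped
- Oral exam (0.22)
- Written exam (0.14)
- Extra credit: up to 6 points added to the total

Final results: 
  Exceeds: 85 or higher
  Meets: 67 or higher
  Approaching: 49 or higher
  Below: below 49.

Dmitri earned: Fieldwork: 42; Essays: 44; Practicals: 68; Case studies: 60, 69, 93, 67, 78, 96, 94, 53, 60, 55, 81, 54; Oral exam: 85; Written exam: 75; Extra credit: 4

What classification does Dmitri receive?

Meets

Case studies: drop 53, 54 → average of remaining 10 = 753/10 = 75.3
Weighted total:
  Fieldwork 42 × 0.16 = 6.72
  Essays 44 × 0.1 = 4.4
  Practicals 68 × 0.28 = 19.04
  Case studies 75.3 × 0.1 = 7.53
  Oral exam 85 × 0.22 = 18.7
  Written exam 75 × 0.14 = 10.5
Sum = 66.89
Extra credit: 66.89 + 4 = 70.89
70.89 is ≥ 67 and < 85 → Meets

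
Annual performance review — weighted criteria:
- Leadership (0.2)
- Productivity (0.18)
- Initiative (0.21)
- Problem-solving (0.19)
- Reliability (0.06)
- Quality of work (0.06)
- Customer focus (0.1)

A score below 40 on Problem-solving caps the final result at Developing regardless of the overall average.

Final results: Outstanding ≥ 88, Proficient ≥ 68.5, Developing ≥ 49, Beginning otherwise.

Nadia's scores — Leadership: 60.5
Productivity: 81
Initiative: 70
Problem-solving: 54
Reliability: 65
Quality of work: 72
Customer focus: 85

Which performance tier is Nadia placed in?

Problem-solving score 54 ≥ 40: minimum met.
Weighted total:
  Leadership 60.5 × 0.2 = 12.1
  Productivity 81 × 0.18 = 14.58
  Initiative 70 × 0.21 = 14.7
  Problem-solving 54 × 0.19 = 10.26
  Reliability 65 × 0.06 = 3.9
  Quality of work 72 × 0.06 = 4.32
  Customer focus 85 × 0.1 = 8.5
Sum = 68.36
68.36 is ≥ 49 and < 68.5 → Developing

Developing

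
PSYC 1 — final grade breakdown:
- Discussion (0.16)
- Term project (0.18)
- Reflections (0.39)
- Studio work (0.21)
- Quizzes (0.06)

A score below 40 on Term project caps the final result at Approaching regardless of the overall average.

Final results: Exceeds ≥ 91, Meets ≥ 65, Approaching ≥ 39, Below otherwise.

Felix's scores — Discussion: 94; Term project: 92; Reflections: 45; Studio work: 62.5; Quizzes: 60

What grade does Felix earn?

Term project score 92 ≥ 40: minimum met.
Weighted total:
  Discussion 94 × 0.16 = 15.04
  Term project 92 × 0.18 = 16.56
  Reflections 45 × 0.39 = 17.55
  Studio work 62.5 × 0.21 = 13.125
  Quizzes 60 × 0.06 = 3.6
Sum = 65.875
65.875 is ≥ 65 and < 91 → Meets

Meets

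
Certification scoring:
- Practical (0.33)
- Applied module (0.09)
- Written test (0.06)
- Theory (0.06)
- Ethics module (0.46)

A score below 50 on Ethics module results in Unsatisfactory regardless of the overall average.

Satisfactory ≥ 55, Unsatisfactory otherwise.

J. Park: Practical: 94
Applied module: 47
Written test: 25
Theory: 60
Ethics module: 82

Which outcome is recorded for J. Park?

Satisfactory

Ethics module score 82 ≥ 50: minimum met.
Weighted total:
  Practical 94 × 0.33 = 31.02
  Applied module 47 × 0.09 = 4.23
  Written test 25 × 0.06 = 1.5
  Theory 60 × 0.06 = 3.6
  Ethics module 82 × 0.46 = 37.72
Sum = 78.07
78.07 ≥ 55 → Satisfactory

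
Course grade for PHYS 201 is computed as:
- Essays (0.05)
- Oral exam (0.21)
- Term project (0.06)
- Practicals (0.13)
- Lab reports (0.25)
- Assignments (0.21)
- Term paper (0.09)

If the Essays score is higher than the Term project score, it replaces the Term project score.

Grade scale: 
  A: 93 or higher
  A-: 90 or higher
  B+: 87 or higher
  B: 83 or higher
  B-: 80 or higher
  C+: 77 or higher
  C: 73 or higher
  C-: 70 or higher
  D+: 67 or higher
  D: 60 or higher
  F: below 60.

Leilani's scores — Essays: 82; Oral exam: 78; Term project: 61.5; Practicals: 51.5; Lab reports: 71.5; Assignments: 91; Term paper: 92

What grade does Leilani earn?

Essays (82) > Term project (61.5), so Term project counts as 82.
Weighted total:
  Essays 82 × 0.05 = 4.1
  Oral exam 78 × 0.21 = 16.38
  Term project 82 × 0.06 = 4.92
  Practicals 51.5 × 0.13 = 6.695
  Lab reports 71.5 × 0.25 = 17.875
  Assignments 91 × 0.21 = 19.11
  Term paper 92 × 0.09 = 8.28
Sum = 77.36
77.36 is ≥ 77 and < 80 → C+

C+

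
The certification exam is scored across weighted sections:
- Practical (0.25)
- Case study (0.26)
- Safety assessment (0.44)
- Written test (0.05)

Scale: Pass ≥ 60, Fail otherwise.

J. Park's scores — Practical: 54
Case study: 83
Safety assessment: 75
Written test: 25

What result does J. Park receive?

Weighted total:
  Practical 54 × 0.25 = 13.5
  Case study 83 × 0.26 = 21.58
  Safety assessment 75 × 0.44 = 33
  Written test 25 × 0.05 = 1.25
Sum = 69.33
69.33 ≥ 60 → Pass

Pass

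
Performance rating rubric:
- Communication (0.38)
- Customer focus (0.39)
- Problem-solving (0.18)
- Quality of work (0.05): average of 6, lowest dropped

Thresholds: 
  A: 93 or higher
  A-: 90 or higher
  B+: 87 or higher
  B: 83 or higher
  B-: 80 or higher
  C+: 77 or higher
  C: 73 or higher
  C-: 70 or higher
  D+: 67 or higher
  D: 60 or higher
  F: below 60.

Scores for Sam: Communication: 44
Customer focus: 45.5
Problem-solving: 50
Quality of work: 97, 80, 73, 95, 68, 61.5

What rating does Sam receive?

F

Quality of work: drop 61.5 → average of remaining 5 = 413/5 = 82.6
Weighted total:
  Communication 44 × 0.38 = 16.72
  Customer focus 45.5 × 0.39 = 17.745
  Problem-solving 50 × 0.18 = 9
  Quality of work 82.6 × 0.05 = 4.13
Sum = 47.595
47.595 < 60 → F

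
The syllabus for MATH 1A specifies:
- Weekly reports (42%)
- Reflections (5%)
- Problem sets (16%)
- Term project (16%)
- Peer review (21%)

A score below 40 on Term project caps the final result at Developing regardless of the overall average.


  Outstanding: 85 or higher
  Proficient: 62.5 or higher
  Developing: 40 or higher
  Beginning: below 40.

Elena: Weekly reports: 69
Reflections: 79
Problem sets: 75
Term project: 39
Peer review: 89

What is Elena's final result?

Developing

Term project score 39 < 40: minimum not met.
Weighted total:
  Weekly reports 69 × 0.42 = 28.98
  Reflections 79 × 0.05 = 3.95
  Problem sets 75 × 0.16 = 12
  Term project 39 × 0.16 = 6.24
  Peer review 89 × 0.21 = 18.69
Sum = 69.86
69.86 would be Proficient; cap at Developing applies → Developing.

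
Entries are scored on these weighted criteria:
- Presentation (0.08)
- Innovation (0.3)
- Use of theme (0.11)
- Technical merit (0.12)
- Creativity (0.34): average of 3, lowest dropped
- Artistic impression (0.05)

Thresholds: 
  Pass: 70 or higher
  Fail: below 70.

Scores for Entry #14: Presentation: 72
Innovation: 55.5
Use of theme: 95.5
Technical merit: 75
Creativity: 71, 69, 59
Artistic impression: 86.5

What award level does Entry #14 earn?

Pass

Creativity: drop 59 → average of remaining 2 = 140/2 = 70
Weighted total:
  Presentation 72 × 0.08 = 5.76
  Innovation 55.5 × 0.3 = 16.65
  Use of theme 95.5 × 0.11 = 10.505
  Technical merit 75 × 0.12 = 9
  Creativity 70 × 0.34 = 23.8
  Artistic impression 86.5 × 0.05 = 4.325
Sum = 70.04
70.04 ≥ 70 → Pass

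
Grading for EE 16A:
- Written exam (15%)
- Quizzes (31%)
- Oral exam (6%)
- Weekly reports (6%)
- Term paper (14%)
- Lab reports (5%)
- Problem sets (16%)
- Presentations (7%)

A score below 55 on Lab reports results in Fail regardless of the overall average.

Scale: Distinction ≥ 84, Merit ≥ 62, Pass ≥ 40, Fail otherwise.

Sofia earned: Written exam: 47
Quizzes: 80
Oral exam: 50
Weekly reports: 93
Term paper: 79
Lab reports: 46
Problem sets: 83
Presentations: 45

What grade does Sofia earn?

Lab reports score 46 < 55: minimum not met.
Weighted total:
  Written exam 47 × 0.15 = 7.05
  Quizzes 80 × 0.31 = 24.8
  Oral exam 50 × 0.06 = 3
  Weekly reports 93 × 0.06 = 5.58
  Term paper 79 × 0.14 = 11.06
  Lab reports 46 × 0.05 = 2.3
  Problem sets 83 × 0.16 = 13.28
  Presentations 45 × 0.07 = 3.15
Sum = 70.22
Because the Lab reports minimum was not met, the result is Fail.

Fail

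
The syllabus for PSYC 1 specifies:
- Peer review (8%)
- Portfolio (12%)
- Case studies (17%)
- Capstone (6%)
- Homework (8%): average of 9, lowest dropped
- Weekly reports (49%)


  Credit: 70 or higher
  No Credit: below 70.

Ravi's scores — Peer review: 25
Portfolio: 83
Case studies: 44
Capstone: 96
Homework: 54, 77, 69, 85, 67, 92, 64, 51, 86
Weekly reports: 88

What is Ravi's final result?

Credit

Homework: drop 51 → average of remaining 8 = 594/8 = 74.25
Weighted total:
  Peer review 25 × 0.08 = 2
  Portfolio 83 × 0.12 = 9.96
  Case studies 44 × 0.17 = 7.48
  Capstone 96 × 0.06 = 5.76
  Homework 74.25 × 0.08 = 5.94
  Weekly reports 88 × 0.49 = 43.12
Sum = 74.26
74.26 ≥ 70 → Credit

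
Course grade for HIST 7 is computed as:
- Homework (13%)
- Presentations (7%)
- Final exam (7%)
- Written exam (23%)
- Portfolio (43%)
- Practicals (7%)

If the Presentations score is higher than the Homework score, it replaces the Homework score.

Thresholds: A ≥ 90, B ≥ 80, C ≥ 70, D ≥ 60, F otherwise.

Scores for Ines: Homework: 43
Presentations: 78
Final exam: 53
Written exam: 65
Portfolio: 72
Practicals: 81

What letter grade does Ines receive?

C

Presentations (78) > Homework (43), so Homework counts as 78.
Weighted total:
  Homework 78 × 0.13 = 10.14
  Presentations 78 × 0.07 = 5.46
  Final exam 53 × 0.07 = 3.71
  Written exam 65 × 0.23 = 14.95
  Portfolio 72 × 0.43 = 30.96
  Practicals 81 × 0.07 = 5.67
Sum = 70.89
70.89 is ≥ 70 and < 80 → C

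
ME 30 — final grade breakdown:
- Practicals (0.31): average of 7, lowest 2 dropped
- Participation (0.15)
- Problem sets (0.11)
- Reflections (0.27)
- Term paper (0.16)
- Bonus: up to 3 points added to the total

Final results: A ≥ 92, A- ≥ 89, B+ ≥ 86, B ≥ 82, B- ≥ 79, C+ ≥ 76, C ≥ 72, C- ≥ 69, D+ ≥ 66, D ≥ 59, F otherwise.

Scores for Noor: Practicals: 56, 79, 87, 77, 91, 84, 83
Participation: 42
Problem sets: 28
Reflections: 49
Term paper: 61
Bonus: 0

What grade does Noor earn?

Practicals: drop 56, 77 → average of remaining 5 = 424/5 = 84.8
Weighted total:
  Practicals 84.8 × 0.31 = 26.288
  Participation 42 × 0.15 = 6.3
  Problem sets 28 × 0.11 = 3.08
  Reflections 49 × 0.27 = 13.23
  Term paper 61 × 0.16 = 9.76
Sum = 58.658
Bonus: 58.658 + 0 = 58.658
58.658 < 59 → F

F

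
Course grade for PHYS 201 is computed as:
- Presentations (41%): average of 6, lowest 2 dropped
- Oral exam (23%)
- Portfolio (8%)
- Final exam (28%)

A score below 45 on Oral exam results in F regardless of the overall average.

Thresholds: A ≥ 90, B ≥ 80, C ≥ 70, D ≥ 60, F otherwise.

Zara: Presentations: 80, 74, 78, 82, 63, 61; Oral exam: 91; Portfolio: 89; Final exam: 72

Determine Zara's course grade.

Presentations: drop 61, 63 → average of remaining 4 = 314/4 = 78.5
Oral exam score 91 ≥ 45: minimum met.
Weighted total:
  Presentations 78.5 × 0.41 = 32.185
  Oral exam 91 × 0.23 = 20.93
  Portfolio 89 × 0.08 = 7.12
  Final exam 72 × 0.28 = 20.16
Sum = 80.395
80.395 is ≥ 80 and < 90 → B

B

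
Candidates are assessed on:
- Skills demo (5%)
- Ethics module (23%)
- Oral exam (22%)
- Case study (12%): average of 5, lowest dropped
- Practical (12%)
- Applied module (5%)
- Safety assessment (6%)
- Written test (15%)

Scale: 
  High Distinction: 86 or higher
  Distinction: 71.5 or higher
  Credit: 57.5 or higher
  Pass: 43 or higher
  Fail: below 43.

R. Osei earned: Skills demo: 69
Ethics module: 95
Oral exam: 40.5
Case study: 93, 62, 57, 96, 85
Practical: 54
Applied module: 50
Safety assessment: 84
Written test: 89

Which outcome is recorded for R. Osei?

Distinction

Case study: drop 57 → average of remaining 4 = 336/4 = 84
Weighted total:
  Skills demo 69 × 0.05 = 3.45
  Ethics module 95 × 0.23 = 21.85
  Oral exam 40.5 × 0.22 = 8.91
  Case study 84 × 0.12 = 10.08
  Practical 54 × 0.12 = 6.48
  Applied module 50 × 0.05 = 2.5
  Safety assessment 84 × 0.06 = 5.04
  Written test 89 × 0.15 = 13.35
Sum = 71.66
71.66 is ≥ 71.5 and < 86 → Distinction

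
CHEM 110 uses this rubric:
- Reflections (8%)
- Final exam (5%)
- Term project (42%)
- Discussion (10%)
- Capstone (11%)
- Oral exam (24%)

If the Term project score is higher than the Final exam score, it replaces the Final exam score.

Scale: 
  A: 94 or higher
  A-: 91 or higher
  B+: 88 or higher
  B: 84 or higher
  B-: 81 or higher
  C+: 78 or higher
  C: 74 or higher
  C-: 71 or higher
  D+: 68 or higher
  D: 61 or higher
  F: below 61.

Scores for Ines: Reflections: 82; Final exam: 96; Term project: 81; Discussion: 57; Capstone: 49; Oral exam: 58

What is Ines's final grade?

Term project (81) ≤ Final exam (96), so Final exam stays at 96.
Weighted total:
  Reflections 82 × 0.08 = 6.56
  Final exam 96 × 0.05 = 4.8
  Term project 81 × 0.42 = 34.02
  Discussion 57 × 0.1 = 5.7
  Capstone 49 × 0.11 = 5.39
  Oral exam 58 × 0.24 = 13.92
Sum = 70.39
70.39 is ≥ 68 and < 71 → D+

D+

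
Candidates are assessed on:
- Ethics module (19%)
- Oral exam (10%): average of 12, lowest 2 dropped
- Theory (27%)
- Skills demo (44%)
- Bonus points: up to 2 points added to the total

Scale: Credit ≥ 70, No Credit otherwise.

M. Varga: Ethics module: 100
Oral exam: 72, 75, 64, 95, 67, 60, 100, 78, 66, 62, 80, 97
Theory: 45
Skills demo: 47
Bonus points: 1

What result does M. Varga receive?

Oral exam: drop 60, 62 → average of remaining 10 = 794/10 = 79.4
Weighted total:
  Ethics module 100 × 0.19 = 19
  Oral exam 79.4 × 0.1 = 7.94
  Theory 45 × 0.27 = 12.15
  Skills demo 47 × 0.44 = 20.68
Sum = 59.77
Bonus points: 59.77 + 1 = 60.77
60.77 < 70 → No Credit

No Credit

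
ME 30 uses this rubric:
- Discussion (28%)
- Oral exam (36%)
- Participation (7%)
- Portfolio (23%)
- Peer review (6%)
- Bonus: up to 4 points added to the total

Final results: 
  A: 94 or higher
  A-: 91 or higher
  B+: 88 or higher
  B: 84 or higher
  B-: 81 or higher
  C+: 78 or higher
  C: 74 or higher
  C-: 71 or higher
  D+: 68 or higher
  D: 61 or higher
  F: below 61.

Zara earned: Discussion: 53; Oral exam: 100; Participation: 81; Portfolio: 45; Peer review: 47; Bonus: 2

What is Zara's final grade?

Weighted total:
  Discussion 53 × 0.28 = 14.84
  Oral exam 100 × 0.36 = 36
  Participation 81 × 0.07 = 5.67
  Portfolio 45 × 0.23 = 10.35
  Peer review 47 × 0.06 = 2.82
Sum = 69.68
Bonus: 69.68 + 2 = 71.68
71.68 is ≥ 71 and < 74 → C-

C-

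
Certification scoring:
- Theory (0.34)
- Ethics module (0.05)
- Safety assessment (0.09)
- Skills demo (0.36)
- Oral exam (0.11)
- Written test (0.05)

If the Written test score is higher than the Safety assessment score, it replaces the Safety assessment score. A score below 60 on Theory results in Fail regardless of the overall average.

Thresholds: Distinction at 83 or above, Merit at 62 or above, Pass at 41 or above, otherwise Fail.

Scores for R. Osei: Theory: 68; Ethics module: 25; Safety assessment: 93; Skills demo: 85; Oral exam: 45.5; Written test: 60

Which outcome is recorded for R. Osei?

Merit

Written test (60) ≤ Safety assessment (93), so Safety assessment stays at 93.
Theory score 68 ≥ 60: minimum met.
Weighted total:
  Theory 68 × 0.34 = 23.12
  Ethics module 25 × 0.05 = 1.25
  Safety assessment 93 × 0.09 = 8.37
  Skills demo 85 × 0.36 = 30.6
  Oral exam 45.5 × 0.11 = 5.005
  Written test 60 × 0.05 = 3
Sum = 71.345
71.345 is ≥ 62 and < 83 → Merit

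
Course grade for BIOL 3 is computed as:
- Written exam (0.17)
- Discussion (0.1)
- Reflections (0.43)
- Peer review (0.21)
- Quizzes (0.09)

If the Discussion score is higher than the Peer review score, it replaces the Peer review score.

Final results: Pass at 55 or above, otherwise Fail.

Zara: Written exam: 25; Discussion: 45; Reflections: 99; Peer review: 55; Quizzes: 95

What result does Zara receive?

Pass

Discussion (45) ≤ Peer review (55), so Peer review stays at 55.
Weighted total:
  Written exam 25 × 0.17 = 4.25
  Discussion 45 × 0.1 = 4.5
  Reflections 99 × 0.43 = 42.57
  Peer review 55 × 0.21 = 11.55
  Quizzes 95 × 0.09 = 8.55
Sum = 71.42
71.42 ≥ 55 → Pass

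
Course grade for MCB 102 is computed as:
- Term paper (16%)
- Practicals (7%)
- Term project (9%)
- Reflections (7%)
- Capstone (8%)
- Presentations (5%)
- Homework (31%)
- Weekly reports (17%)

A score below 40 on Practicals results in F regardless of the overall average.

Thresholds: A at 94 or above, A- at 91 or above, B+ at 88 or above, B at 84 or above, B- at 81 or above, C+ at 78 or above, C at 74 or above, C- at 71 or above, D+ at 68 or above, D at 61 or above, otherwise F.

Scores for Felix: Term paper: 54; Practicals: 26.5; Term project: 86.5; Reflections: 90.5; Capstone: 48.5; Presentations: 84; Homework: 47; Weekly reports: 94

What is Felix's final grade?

F

Practicals score 26.5 < 40: minimum not met.
Weighted total:
  Term paper 54 × 0.16 = 8.64
  Practicals 26.5 × 0.07 = 1.855
  Term project 86.5 × 0.09 = 7.785
  Reflections 90.5 × 0.07 = 6.335
  Capstone 48.5 × 0.08 = 3.88
  Presentations 84 × 0.05 = 4.2
  Homework 47 × 0.31 = 14.57
  Weekly reports 94 × 0.17 = 15.98
Sum = 63.245
Because the Practicals minimum was not met, the result is F.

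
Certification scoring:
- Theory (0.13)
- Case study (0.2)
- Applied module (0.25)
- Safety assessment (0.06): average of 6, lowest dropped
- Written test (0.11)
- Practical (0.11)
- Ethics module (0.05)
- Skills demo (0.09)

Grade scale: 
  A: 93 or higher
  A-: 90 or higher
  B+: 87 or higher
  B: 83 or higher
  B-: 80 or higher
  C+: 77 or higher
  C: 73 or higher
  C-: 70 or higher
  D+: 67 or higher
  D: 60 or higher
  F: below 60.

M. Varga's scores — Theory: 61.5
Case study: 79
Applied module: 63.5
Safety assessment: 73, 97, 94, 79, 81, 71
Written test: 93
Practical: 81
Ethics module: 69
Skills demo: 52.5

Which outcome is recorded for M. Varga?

C-

Safety assessment: drop 71 → average of remaining 5 = 424/5 = 84.8
Weighted total:
  Theory 61.5 × 0.13 = 7.995
  Case study 79 × 0.2 = 15.8
  Applied module 63.5 × 0.25 = 15.875
  Safety assessment 84.8 × 0.06 = 5.088
  Written test 93 × 0.11 = 10.23
  Practical 81 × 0.11 = 8.91
  Ethics module 69 × 0.05 = 3.45
  Skills demo 52.5 × 0.09 = 4.725
Sum = 72.073
72.073 is ≥ 70 and < 73 → C-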